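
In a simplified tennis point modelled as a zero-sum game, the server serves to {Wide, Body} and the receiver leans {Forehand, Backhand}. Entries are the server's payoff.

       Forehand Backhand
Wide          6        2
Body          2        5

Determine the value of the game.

26/7

Row minima: Wide → 2, Body → 2; maximin = 2.
Column maxima: Forehand → 6, Backhand → 5; minimax = 5.
2 ≠ 5, so there is no saddle point; optimal play is mixed.
Let the server play Wide with probability p. Expected payoff against Forehand: 6p + 2(1−p) = 4p + 2; against Backhand: 2p + 5(1−p) = −3p + 5.
Setting these equal: 4p + 2 = −3p + 5 ⇒ 7p = 3 ⇒ p = 3/7, and the value is (4)·(3/7) + 2 = 26/7.
For the receiver: with q = P(Forehand), equating Wide's and Body's payoffs gives 4q + 2 = −3q + 5 ⇒ q = 3/7.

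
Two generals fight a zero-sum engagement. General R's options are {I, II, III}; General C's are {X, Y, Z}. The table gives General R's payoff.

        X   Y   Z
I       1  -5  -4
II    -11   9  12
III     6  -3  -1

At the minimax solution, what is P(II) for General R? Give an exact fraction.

Row minima: I → -5, II → -11, III → -3; maximin = -3.
Column maxima: X → 6, Y → 9, Z → 12; minimax = 6.
-3 ≠ 6, so there is no saddle point; optimal play is mixed.
I is strictly dominated by III, so General R never plays it.
Z is strictly dominated by Y (it gives General R strictly more in every row), so General C never plays it.
On the remaining 2×2 (II, III vs X, Y):
Let General R play II with probability p. Expected payoff against X: (-11)p + 6(1−p) = −17p + 6; against Y: 9p + (-3)(1−p) = 12p − 3.
Setting these equal: −17p + 6 = 12p − 3 ⇒ −29p = -9 ⇒ p = 9/29, and the value is (-17)·(9/29) + 6 = 21/29.
For General C: with q = P(X), equating II's and III's payoffs gives −20q + 9 = 9q − 3 ⇒ q = 12/29.

9/29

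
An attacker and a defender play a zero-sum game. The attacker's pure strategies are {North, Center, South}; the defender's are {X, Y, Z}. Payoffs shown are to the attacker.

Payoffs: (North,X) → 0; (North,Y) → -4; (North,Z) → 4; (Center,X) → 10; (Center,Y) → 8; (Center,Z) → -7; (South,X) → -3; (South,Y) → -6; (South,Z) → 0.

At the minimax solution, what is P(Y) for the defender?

11/23

Row minima: North → -4, Center → -7, South → -6; maximin = -4.
Column maxima: X → 10, Y → 8, Z → 4; minimax = 4.
-4 ≠ 4, so there is no saddle point; optimal play is mixed.
South is strictly dominated by North, so the attacker never plays it.
X is strictly dominated by Y (it gives the attacker strictly more in every row), so the defender never plays it.
On the remaining 2×2 (North, Center vs Y, Z):
Let the attacker play North with probability p. Expected payoff against Y: (-4)p + 8(1−p) = −12p + 8; against Z: 4p + (-7)(1−p) = 11p − 7.
Setting these equal: −12p + 8 = 11p − 7 ⇒ −23p = -15 ⇒ p = 15/23, and the value is (-12)·(15/23) + 8 = 4/23.
For the defender: with q = P(Y), equating North's and Center's payoffs gives −8q + 4 = 15q − 7 ⇒ q = 11/23.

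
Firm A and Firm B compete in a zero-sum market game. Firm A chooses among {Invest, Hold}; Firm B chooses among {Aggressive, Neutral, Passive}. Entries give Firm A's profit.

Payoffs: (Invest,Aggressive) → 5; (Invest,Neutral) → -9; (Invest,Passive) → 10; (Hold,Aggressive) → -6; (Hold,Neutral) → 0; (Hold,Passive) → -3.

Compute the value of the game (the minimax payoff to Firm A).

-27/10

Row minima: Invest → -9, Hold → -6; maximin = -6.
Column maxima: Aggressive → 5, Neutral → 0, Passive → 10; minimax = 0.
-6 ≠ 0, so there is no saddle point; optimal play is mixed.
Passive is strictly dominated by Aggressive (it gives Firm A strictly more in every row), so Firm B never plays it.
On the remaining 2×2 (Invest, Hold vs Aggressive, Neutral):
Let Firm A play Invest with probability p. Expected payoff against Aggressive: 5p + (-6)(1−p) = 11p − 6; against Neutral: (-9)p + 0(1−p) = −9p.
Setting these equal: 11p − 6 = −9p ⇒ 20p = 6 ⇒ p = 3/10, and the value is (11)·(3/10) − 6 = -27/10.
For Firm B: with q = P(Aggressive), equating Invest's and Hold's payoffs gives 14q − 9 = −6q ⇒ q = 9/20.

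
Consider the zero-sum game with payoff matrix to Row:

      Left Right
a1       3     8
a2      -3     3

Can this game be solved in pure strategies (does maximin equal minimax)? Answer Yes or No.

Row minima: a1 → 3, a2 → -3; maximin = 3.
Column maxima: Left → 3, Right → 8; minimax = 3.
maximin = minimax = 3, so a saddle point exists.

Yes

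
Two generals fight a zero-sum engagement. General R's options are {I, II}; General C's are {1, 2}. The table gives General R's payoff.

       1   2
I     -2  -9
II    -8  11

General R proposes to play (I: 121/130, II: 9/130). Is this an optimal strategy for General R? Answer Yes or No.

Against 1 this mix gives (121/130)·(-2) + (9/130)·(-8) = -157/65.
Against 2 this mix gives (121/130)·(-9) + (9/130)·11 = -99/13.
General C will play 2, holding General R to -99/13. Shifting weight toward the row that does better against 2 would raise this floor (the equalizing mix achieves -47/13 against both 2 and 1), so the proposed strategy is not optimal.

No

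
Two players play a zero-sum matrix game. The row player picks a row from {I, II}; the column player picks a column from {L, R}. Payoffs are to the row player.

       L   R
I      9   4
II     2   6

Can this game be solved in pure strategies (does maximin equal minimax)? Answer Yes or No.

No

Row minima: I → 4, II → 2; maximin = 4.
Column maxima: L → 9, R → 6; minimax = 6.
4 ≠ 6, so no pure-strategy equilibrium exists.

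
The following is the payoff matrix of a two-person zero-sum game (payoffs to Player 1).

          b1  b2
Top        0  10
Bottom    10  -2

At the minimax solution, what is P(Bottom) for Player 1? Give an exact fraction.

5/11

Row minima: Top → 0, Bottom → -2; maximin = 0.
Column maxima: b1 → 10, b2 → 10; minimax = 10.
0 ≠ 10, so there is no saddle point; optimal play is mixed.
Let Player 1 play Top with probability p. Expected payoff against b1: 0p + 10(1−p) = −10p + 10; against b2: 10p + (-2)(1−p) = 12p − 2.
Setting these equal: −10p + 10 = 12p − 2 ⇒ −22p = -12 ⇒ p = 6/11, and the value is (-10)·(6/11) + 10 = 50/11.
For Player 2: with q = P(b1), equating Top's and Bottom's payoffs gives −10q + 10 = 12q − 2 ⇒ q = 6/11.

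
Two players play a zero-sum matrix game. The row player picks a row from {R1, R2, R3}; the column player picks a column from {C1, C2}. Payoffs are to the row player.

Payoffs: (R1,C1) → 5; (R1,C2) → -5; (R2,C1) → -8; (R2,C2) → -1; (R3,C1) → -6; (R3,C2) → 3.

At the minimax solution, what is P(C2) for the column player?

Row minima: R1 → -5, R2 → -8, R3 → -6; maximin = -5.
Column maxima: C1 → 5, C2 → 3; minimax = 3.
-5 ≠ 3, so there is no saddle point; optimal play is mixed.
R2 is strictly dominated by R3, so the row player never plays it.
On the remaining 2×2 (R1, R3 vs C1, C2):
Let the row player play R1 with probability p. Expected payoff against C1: 5p + (-6)(1−p) = 11p − 6; against C2: (-5)p + 3(1−p) = −8p + 3.
Setting these equal: 11p − 6 = −8p + 3 ⇒ 19p = 9 ⇒ p = 9/19, and the value is (11)·(9/19) − 6 = -15/19.
For the column player: with q = P(C1), equating R1's and R3's payoffs gives 10q − 5 = −9q + 3 ⇒ q = 8/19.

11/19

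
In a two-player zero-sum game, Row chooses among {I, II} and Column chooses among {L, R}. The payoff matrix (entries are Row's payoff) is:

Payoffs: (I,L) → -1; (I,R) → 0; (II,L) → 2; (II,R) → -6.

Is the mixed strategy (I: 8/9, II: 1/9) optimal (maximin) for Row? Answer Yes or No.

Yes

Against L this mix gives (8/9)·(-1) + (1/9)·2 = -2/3.
Against R this mix gives (8/9)·0 + (1/9)·(-6) = -2/3.
All of Column's active replies (L, R) yield -2/3, and no column does worse for Row. The mix makes Column indifferent and guarantees -2/3, so it is optimal.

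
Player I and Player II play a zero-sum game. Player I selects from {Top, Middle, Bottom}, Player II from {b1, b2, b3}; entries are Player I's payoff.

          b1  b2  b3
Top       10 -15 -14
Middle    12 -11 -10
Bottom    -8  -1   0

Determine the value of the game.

Row minima: Top → -15, Middle → -11, Bottom → -8; maximin = -8.
Column maxima: b1 → 12, b2 → -1, b3 → 0; minimax = -1.
-8 ≠ -1, so there is no saddle point; optimal play is mixed.
Top is strictly dominated by Middle, so Player I never plays it.
b3 is strictly dominated by b2 (it gives Player I strictly more in every row), so Player II never plays it.
On the remaining 2×2 (Middle, Bottom vs b1, b2):
Let Player I play Middle with probability p. Expected payoff against b1: 12p + (-8)(1−p) = 20p − 8; against b2: (-11)p + (-1)(1−p) = −10p − 1.
Setting these equal: 20p − 8 = −10p − 1 ⇒ 30p = 7 ⇒ p = 7/30, and the value is (20)·(7/30) − 8 = -10/3.
For Player II: with q = P(b1), equating Middle's and Bottom's payoffs gives 23q − 11 = −7q − 1 ⇒ q = 1/3.

-10/3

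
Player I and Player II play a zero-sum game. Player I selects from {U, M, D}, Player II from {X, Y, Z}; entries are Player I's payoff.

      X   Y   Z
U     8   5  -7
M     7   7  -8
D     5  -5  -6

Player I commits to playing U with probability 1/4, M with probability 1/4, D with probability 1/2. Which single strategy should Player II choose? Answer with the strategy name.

Z

If Player II plays X, Player I's expected payoff is (1/4)·8 + (1/4)·7 + (1/2)·5 = 25/4.
If Player II plays Y, Player I's expected payoff is (1/4)·5 + (1/4)·7 + (1/2)·(-5) = 1/2.
If Player II plays Z, Player I's expected payoff is (1/4)·(-7) + (1/4)·(-8) + (1/2)·(-6) = -27/4.
Player II minimizes Player I's payoff; the smallest is -27/4, so the best response is Z.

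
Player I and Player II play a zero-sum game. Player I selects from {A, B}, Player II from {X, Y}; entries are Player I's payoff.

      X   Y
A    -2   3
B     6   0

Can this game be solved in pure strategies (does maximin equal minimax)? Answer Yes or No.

Row minima: A → -2, B → 0; maximin = 0.
Column maxima: X → 6, Y → 3; minimax = 3.
0 ≠ 3, so no pure-strategy equilibrium exists.

No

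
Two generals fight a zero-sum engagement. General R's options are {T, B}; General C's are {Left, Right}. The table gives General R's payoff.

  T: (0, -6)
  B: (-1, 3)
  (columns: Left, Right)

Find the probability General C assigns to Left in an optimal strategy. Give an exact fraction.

9/10

Row minima: T → -6, B → -1; maximin = -1.
Column maxima: Left → 0, Right → 3; minimax = 0.
-1 ≠ 0, so there is no saddle point; optimal play is mixed.
Let General R play T with probability p. Expected payoff against Left: 0p + (-1)(1−p) = p − 1; against Right: (-6)p + 3(1−p) = −9p + 3.
Setting these equal: p − 1 = −9p + 3 ⇒ 10p = 4 ⇒ p = 2/5, and the value is (1)·(2/5) − 1 = -3/5.
For General C: with q = P(Left), equating T's and B's payoffs gives 6q − 6 = −4q + 3 ⇒ q = 9/10.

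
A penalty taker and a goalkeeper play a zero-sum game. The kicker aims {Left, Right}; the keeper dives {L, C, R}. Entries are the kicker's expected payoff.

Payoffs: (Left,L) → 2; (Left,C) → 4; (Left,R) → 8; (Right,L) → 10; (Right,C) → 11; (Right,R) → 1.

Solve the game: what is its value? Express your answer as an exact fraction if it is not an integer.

26/5

Row minima: Left → 2, Right → 1; maximin = 2.
Column maxima: L → 10, C → 11, R → 8; minimax = 8.
2 ≠ 8, so there is no saddle point; optimal play is mixed.
C is strictly dominated by L (it gives the kicker strictly more in every row), so the keeper never plays it.
On the remaining 2×2 (Left, Right vs L, R):
Let the kicker play Left with probability p. Expected payoff against L: 2p + 10(1−p) = −8p + 10; against R: 8p + 1(1−p) = 7p + 1.
Setting these equal: −8p + 10 = 7p + 1 ⇒ −15p = -9 ⇒ p = 3/5, and the value is (-8)·(3/5) + 10 = 26/5.
For the keeper: with q = P(L), equating Left's and Right's payoffs gives −6q + 8 = 9q + 1 ⇒ q = 7/15.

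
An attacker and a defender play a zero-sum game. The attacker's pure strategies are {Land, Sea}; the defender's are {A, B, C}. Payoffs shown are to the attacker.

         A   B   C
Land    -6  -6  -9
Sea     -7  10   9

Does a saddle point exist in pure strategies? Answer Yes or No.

Row minima: Land → -9, Sea → -7; maximin = -7.
Column maxima: A → -6, B → 10, C → 9; minimax = -6.
-7 ≠ -6, so no pure-strategy equilibrium exists.

No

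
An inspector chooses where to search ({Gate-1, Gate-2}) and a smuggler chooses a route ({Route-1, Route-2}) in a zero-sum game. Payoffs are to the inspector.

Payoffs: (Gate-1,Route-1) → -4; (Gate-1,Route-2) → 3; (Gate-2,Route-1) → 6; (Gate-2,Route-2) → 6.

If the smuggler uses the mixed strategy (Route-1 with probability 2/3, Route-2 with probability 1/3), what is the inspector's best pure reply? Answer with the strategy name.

Gate-2

Expected payoff of Gate-1: (2/3)·(-4) + (1/3)·3 = -5/3.
Expected payoff of Gate-2: (2/3)·6 + (1/3)·6 = 6.
The largest is 6, so the inspector's best response is Gate-2.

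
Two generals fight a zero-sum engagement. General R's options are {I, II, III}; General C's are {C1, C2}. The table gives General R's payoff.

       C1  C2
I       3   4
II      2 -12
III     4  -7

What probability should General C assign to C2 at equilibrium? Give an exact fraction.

Row minima: I → 3, II → -12, III → -7; maximin = 3.
Column maxima: C1 → 4, C2 → 4; minimax = 4.
3 ≠ 4, so there is no saddle point; optimal play is mixed.
II is strictly dominated by I, so General R never plays it.
On the remaining 2×2 (I, III vs C1, C2):
Let General R play I with probability p. Expected payoff against C1: 3p + 4(1−p) = −p + 4; against C2: 4p + (-7)(1−p) = 11p − 7.
Setting these equal: −p + 4 = 11p − 7 ⇒ −12p = -11 ⇒ p = 11/12, and the value is (-1)·(11/12) + 4 = 37/12.
For General C: with q = P(C1), equating I's and III's payoffs gives −q + 4 = 11q − 7 ⇒ q = 11/12.

1/12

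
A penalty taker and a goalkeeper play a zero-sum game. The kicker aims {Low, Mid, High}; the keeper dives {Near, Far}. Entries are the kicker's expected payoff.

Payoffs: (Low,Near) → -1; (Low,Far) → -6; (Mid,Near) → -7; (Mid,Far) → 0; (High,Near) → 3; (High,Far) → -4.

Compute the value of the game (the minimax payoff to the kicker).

Row minima: Low → -6, Mid → -7, High → -4; maximin = -4.
Column maxima: Near → 3, Far → 0; minimax = 0.
-4 ≠ 0, so there is no saddle point; optimal play is mixed.
Low is strictly dominated by High, so the kicker never plays it.
On the remaining 2×2 (Mid, High vs Near, Far):
Let the kicker play Mid with probability p. Expected payoff against Near: (-7)p + 3(1−p) = −10p + 3; against Far: 0p + (-4)(1−p) = 4p − 4.
Setting these equal: −10p + 3 = 4p − 4 ⇒ −14p = -7 ⇒ p = 1/2, and the value is (-10)·(1/2) + 3 = -2.
For the keeper: with q = P(Near), equating Mid's and High's payoffs gives −7q = 7q − 4 ⇒ q = 2/7.

-2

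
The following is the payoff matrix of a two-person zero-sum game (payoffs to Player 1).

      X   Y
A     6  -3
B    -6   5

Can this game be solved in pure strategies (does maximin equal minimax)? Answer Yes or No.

No

Row minima: A → -3, B → -6; maximin = -3.
Column maxima: X → 6, Y → 5; minimax = 5.
-3 ≠ 5, so no pure-strategy equilibrium exists.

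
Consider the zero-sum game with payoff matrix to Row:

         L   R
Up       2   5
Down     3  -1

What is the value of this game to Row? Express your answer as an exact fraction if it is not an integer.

Row minima: Up → 2, Down → -1; maximin = 2.
Column maxima: L → 3, R → 5; minimax = 3.
2 ≠ 3, so there is no saddle point; optimal play is mixed.
Let Row play Up with probability p. Expected payoff against L: 2p + 3(1−p) = −p + 3; against R: 5p + (-1)(1−p) = 6p − 1.
Setting these equal: −p + 3 = 6p − 1 ⇒ −7p = -4 ⇒ p = 4/7, and the value is (-1)·(4/7) + 3 = 17/7.
For Column: with q = P(L), equating Up's and Down's payoffs gives −3q + 5 = 4q − 1 ⇒ q = 6/7.

17/7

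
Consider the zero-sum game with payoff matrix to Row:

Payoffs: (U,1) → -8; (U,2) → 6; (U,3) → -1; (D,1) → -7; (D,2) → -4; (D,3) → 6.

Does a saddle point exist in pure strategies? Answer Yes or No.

Row minima: U → -8, D → -7; maximin = -7.
Column maxima: 1 → -7, 2 → 6, 3 → 6; minimax = -7.
maximin = minimax = -7, so a saddle point exists.

Yes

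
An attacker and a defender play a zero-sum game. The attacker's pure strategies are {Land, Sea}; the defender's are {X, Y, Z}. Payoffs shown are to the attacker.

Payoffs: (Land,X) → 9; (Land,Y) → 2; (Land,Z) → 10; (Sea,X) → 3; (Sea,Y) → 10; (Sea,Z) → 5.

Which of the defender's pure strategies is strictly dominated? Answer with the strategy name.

Z

X holds the attacker's payoff strictly below Z in every row: 9 < 10, 3 < 5.
So Z is strictly dominated for the defender.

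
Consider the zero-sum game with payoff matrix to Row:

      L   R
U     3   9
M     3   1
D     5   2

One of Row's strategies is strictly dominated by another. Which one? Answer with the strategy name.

D gives a strictly higher payoff than M against every column: 5 > 3, 2 > 1.
So M is strictly dominated and Row never plays it.

M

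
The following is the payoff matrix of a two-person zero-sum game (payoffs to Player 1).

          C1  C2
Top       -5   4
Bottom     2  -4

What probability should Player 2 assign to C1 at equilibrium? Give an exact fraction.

8/15

Row minima: Top → -5, Bottom → -4; maximin = -4.
Column maxima: C1 → 2, C2 → 4; minimax = 2.
-4 ≠ 2, so there is no saddle point; optimal play is mixed.
Let Player 1 play Top with probability p. Expected payoff against C1: (-5)p + 2(1−p) = −7p + 2; against C2: 4p + (-4)(1−p) = 8p − 4.
Setting these equal: −7p + 2 = 8p − 4 ⇒ −15p = -6 ⇒ p = 2/5, and the value is (-7)·(2/5) + 2 = -4/5.
For Player 2: with q = P(C1), equating Top's and Bottom's payoffs gives −9q + 4 = 6q − 4 ⇒ q = 8/15.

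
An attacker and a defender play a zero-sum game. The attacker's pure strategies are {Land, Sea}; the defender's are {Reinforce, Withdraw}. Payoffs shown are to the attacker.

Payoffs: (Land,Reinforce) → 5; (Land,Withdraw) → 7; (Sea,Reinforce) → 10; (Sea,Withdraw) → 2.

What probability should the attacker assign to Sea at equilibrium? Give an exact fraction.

Row minima: Land → 5, Sea → 2; maximin = 5.
Column maxima: Reinforce → 10, Withdraw → 7; minimax = 7.
5 ≠ 7, so there is no saddle point; optimal play is mixed.
Let the attacker play Land with probability p. Expected payoff against Reinforce: 5p + 10(1−p) = −5p + 10; against Withdraw: 7p + 2(1−p) = 5p + 2.
Setting these equal: −5p + 10 = 5p + 2 ⇒ −10p = -8 ⇒ p = 4/5, and the value is (-5)·(4/5) + 10 = 6.
For the defender: with q = P(Reinforce), equating Land's and Sea's payoffs gives −2q + 7 = 8q + 2 ⇒ q = 1/2.

1/5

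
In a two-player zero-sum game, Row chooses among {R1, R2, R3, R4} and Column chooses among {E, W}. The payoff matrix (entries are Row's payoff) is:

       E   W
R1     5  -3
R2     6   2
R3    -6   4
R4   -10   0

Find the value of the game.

18/7

Row minima: R1 → -3, R2 → 2, R3 → -6, R4 → -10; maximin = 2.
Column maxima: E → 6, W → 4; minimax = 4.
2 ≠ 4, so there is no saddle point; optimal play is mixed.
R1 is strictly dominated by R2, so Row never plays it.
R4 is strictly dominated by R2, so Row never plays it.
On the remaining 2×2 (R2, R3 vs E, W):
Let Row play R2 with probability p. Expected payoff against E: 6p + (-6)(1−p) = 12p − 6; against W: 2p + 4(1−p) = −2p + 4.
Setting these equal: 12p − 6 = −2p + 4 ⇒ 14p = 10 ⇒ p = 5/7, and the value is (12)·(5/7) − 6 = 18/7.
For Column: with q = P(E), equating R2's and R3's payoffs gives 4q + 2 = −10q + 4 ⇒ q = 1/7.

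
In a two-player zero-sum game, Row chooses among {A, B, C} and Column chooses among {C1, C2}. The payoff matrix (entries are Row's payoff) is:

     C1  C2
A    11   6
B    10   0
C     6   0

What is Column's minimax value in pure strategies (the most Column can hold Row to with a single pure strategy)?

6

Column maxima: C1 → 11, C2 → 6.
The smallest of these is 6.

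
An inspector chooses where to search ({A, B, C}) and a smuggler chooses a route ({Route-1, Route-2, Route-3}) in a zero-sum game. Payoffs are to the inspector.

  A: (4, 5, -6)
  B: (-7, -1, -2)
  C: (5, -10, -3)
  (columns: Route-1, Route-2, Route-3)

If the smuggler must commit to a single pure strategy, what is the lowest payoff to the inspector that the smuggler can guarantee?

-2

Column maxima: Route-1 → 5, Route-2 → 5, Route-3 → -2.
The smallest of these is -2.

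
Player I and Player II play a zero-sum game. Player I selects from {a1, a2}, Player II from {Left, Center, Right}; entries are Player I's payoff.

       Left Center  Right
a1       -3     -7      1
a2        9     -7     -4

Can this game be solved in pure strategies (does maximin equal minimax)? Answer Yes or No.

Yes

Row minima: a1 → -7, a2 → -7; maximin = -7.
Column maxima: Left → 9, Center → -7, Right → 1; minimax = -7.
maximin = minimax = -7, so a saddle point exists.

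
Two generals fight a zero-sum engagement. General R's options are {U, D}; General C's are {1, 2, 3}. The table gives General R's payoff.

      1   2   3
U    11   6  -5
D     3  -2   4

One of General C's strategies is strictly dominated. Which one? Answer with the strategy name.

1

2 holds General R's payoff strictly below 1 in every row: 6 < 11, -2 < 3.
So 1 is strictly dominated for General C.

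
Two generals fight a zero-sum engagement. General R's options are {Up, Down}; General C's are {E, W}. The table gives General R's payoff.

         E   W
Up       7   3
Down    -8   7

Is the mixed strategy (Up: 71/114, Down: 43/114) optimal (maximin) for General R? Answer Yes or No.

No

Against E this mix gives (71/114)·7 + (43/114)·(-8) = 51/38.
Against W this mix gives (71/114)·3 + (43/114)·7 = 257/57.
General C will play E, holding General R to 51/38. Shifting weight toward the row that does better against E would raise this floor (the equalizing mix achieves 73/19 against both E and W), so the proposed strategy is not optimal.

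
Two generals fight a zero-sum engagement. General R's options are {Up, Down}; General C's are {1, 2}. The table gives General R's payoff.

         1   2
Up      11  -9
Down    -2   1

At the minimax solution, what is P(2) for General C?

13/23

Row minima: Up → -9, Down → -2; maximin = -2.
Column maxima: 1 → 11, 2 → 1; minimax = 1.
-2 ≠ 1, so there is no saddle point; optimal play is mixed.
Let General R play Up with probability p. Expected payoff against 1: 11p + (-2)(1−p) = 13p − 2; against 2: (-9)p + 1(1−p) = −10p + 1.
Setting these equal: 13p − 2 = −10p + 1 ⇒ 23p = 3 ⇒ p = 3/23, and the value is (13)·(3/23) − 2 = -7/23.
For General C: with q = P(1), equating Up's and Down's payoffs gives 20q − 9 = −3q + 1 ⇒ q = 10/23.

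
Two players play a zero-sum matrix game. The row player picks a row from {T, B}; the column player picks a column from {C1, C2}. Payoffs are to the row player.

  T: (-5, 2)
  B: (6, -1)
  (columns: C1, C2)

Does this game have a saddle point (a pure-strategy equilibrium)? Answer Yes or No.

No

Row minima: T → -5, B → -1; maximin = -1.
Column maxima: C1 → 6, C2 → 2; minimax = 2.
-1 ≠ 2, so no pure-strategy equilibrium exists.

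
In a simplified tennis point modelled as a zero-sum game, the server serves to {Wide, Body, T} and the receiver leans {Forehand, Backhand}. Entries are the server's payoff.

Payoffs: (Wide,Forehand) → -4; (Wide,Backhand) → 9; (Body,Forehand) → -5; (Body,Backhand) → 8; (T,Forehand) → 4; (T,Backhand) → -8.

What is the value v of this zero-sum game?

Row minima: Wide → -4, Body → -5, T → -8; maximin = -4.
Column maxima: Forehand → 4, Backhand → 9; minimax = 4.
-4 ≠ 4, so there is no saddle point; optimal play is mixed.
Body is strictly dominated by Wide, so the server never plays it.
On the remaining 2×2 (Wide, T vs Forehand, Backhand):
Let the server play Wide with probability p. Expected payoff against Forehand: (-4)p + 4(1−p) = −8p + 4; against Backhand: 9p + (-8)(1−p) = 17p − 8.
Setting these equal: −8p + 4 = 17p − 8 ⇒ −25p = -12 ⇒ p = 12/25, and the value is (-8)·(12/25) + 4 = 4/25.
For the receiver: with q = P(Forehand), equating Wide's and T's payoffs gives −13q + 9 = 12q − 8 ⇒ q = 17/25.

4/25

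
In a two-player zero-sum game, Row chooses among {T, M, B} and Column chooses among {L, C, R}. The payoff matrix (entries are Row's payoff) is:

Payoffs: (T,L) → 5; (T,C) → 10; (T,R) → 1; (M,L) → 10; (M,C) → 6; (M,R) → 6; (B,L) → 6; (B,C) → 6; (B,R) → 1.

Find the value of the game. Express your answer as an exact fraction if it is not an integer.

Row minima: T → 1, M → 6, B → 1; maximin = 6.
Column maxima: L → 10, C → 10, R → 6; minimax = 6.
Since maximin = minimax = 6, there is a saddle point and the value is 6.

6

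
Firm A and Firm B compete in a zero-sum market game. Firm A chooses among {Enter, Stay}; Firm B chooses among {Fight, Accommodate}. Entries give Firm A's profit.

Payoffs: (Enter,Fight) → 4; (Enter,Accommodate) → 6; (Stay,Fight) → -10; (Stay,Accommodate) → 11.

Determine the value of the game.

4

Row minima: Enter → 4, Stay → -10; maximin = 4.
Column maxima: Fight → 4, Accommodate → 11; minimax = 4.
Since maximin = minimax = 4, there is a saddle point and the value is 4.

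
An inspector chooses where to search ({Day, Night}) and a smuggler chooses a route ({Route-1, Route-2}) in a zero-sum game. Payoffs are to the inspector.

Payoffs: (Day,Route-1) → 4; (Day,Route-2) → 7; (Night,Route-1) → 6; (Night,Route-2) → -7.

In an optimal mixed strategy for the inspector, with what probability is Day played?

13/16

Row minima: Day → 4, Night → -7; maximin = 4.
Column maxima: Route-1 → 6, Route-2 → 7; minimax = 6.
4 ≠ 6, so there is no saddle point; optimal play is mixed.
Let the inspector play Day with probability p. Expected payoff against Route-1: 4p + 6(1−p) = −2p + 6; against Route-2: 7p + (-7)(1−p) = 14p − 7.
Setting these equal: −2p + 6 = 14p − 7 ⇒ −16p = -13 ⇒ p = 13/16, and the value is (-2)·(13/16) + 6 = 35/8.
For the smuggler: with q = P(Route-1), equating Day's and Night's payoffs gives −3q + 7 = 13q − 7 ⇒ q = 7/8.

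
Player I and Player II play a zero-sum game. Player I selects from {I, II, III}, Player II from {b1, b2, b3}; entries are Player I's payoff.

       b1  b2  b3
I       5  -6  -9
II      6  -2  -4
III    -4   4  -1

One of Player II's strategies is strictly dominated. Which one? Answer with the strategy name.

b2

b3 holds Player I's payoff strictly below b2 in every row: -9 < -6, -4 < -2, -1 < 4.
So b2 is strictly dominated for Player II.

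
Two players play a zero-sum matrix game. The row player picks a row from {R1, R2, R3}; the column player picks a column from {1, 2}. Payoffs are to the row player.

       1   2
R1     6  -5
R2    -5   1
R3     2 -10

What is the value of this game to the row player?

-19/17

Row minima: R1 → -5, R2 → -5, R3 → -10; maximin = -5.
Column maxima: 1 → 6, 2 → 1; minimax = 1.
-5 ≠ 1, so there is no saddle point; optimal play is mixed.
R3 is strictly dominated by R1, so the row player never plays it.
On the remaining 2×2 (R1, R2 vs 1, 2):
Let the row player play R1 with probability p. Expected payoff against 1: 6p + (-5)(1−p) = 11p − 5; against 2: (-5)p + 1(1−p) = −6p + 1.
Setting these equal: 11p − 5 = −6p + 1 ⇒ 17p = 6 ⇒ p = 6/17, and the value is (11)·(6/17) − 5 = -19/17.
For the column player: with q = P(1), equating R1's and R2's payoffs gives 11q − 5 = −6q + 1 ⇒ q = 6/17.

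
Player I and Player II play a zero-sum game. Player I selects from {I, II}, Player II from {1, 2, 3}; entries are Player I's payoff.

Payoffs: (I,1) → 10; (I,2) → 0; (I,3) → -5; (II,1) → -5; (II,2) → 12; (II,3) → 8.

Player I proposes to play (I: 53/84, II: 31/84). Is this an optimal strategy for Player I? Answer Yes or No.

No

Against 1 this mix gives (53/84)·10 + (31/84)·(-5) = 125/28.
Against 2 this mix gives (53/84)·0 + (31/84)·12 = 31/7.
Against 3 this mix gives (53/84)·(-5) + (31/84)·8 = -17/84.
Player II will play 3, holding Player I to -17/84. Shifting weight toward the row that does better against 3 would raise this floor (the equalizing mix achieves 55/28 against both 3 and 1), so the proposed strategy is not optimal.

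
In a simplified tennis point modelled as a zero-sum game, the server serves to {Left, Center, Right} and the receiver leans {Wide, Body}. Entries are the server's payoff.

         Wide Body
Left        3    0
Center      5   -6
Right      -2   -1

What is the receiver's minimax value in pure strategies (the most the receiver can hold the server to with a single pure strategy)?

Column maxima: Wide → 5, Body → 0.
The smallest of these is 0.

0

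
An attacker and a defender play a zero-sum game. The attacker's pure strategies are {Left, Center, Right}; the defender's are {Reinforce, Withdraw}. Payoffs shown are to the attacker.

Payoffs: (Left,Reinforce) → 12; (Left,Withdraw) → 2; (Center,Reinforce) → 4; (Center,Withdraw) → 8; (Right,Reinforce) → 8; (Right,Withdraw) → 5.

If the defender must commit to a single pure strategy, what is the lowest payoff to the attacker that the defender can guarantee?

Column maxima: Reinforce → 12, Withdraw → 8.
The smallest of these is 8.

8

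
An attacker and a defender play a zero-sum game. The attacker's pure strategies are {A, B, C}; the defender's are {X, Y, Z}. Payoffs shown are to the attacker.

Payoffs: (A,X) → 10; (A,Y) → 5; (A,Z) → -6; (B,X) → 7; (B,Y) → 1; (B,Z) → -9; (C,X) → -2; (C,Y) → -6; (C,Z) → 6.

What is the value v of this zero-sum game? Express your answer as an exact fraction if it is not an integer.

Row minima: A → -6, B → -9, C → -6; maximin = -6.
Column maxima: X → 10, Y → 5, Z → 6; minimax = 5.
-6 ≠ 5, so there is no saddle point; optimal play is mixed.
B is strictly dominated by A, so the attacker never plays it.
X is strictly dominated by Y (it gives the attacker strictly more in every row), so the defender never plays it.
On the remaining 2×2 (A, C vs Y, Z):
Let the attacker play A with probability p. Expected payoff against Y: 5p + (-6)(1−p) = 11p − 6; against Z: (-6)p + 6(1−p) = −12p + 6.
Setting these equal: 11p − 6 = −12p + 6 ⇒ 23p = 12 ⇒ p = 12/23, and the value is (11)·(12/23) − 6 = -6/23.
For the defender: with q = P(Y), equating A's and C's payoffs gives 11q − 6 = −12q + 6 ⇒ q = 12/23.

-6/23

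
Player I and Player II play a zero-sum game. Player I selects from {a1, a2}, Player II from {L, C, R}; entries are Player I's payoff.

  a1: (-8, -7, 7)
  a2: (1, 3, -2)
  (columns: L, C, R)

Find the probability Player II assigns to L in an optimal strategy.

1/2

Row minima: a1 → -8, a2 → -2; maximin = -2.
Column maxima: L → 1, C → 3, R → 7; minimax = 1.
-2 ≠ 1, so there is no saddle point; optimal play is mixed.
C is strictly dominated by L (it gives Player I strictly more in every row), so Player II never plays it.
On the remaining 2×2 (a1, a2 vs L, R):
Let Player I play a1 with probability p. Expected payoff against L: (-8)p + 1(1−p) = −9p + 1; against R: 7p + (-2)(1−p) = 9p − 2.
Setting these equal: −9p + 1 = 9p − 2 ⇒ −18p = -3 ⇒ p = 1/6, and the value is (-9)·(1/6) + 1 = -1/2.
For Player II: with q = P(L), equating a1's and a2's payoffs gives −15q + 7 = 3q − 2 ⇒ q = 1/2.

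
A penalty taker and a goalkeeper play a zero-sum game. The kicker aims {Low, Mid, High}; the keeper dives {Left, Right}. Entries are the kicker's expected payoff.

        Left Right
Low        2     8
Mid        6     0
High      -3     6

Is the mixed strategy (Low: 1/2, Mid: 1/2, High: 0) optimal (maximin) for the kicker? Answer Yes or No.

Yes

Against Left this mix gives (1/2)·2 + (1/2)·6 = 4.
Against Right this mix gives (1/2)·8 + (1/2)·0 = 4.
All of the keeper's active replies (Left, Right) yield 4, and no column does worse for the kicker. The mix makes the keeper indifferent and guarantees 4, so it is optimal.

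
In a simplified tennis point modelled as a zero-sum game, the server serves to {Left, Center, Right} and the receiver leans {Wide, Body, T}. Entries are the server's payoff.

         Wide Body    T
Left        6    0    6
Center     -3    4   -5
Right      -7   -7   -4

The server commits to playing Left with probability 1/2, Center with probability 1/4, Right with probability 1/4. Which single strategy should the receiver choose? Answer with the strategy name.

Body

If the receiver plays Wide, the server's expected payoff is (1/2)·6 + (1/4)·(-3) + (1/4)·(-7) = 1/2.
If the receiver plays Body, the server's expected payoff is (1/2)·0 + (1/4)·4 + (1/4)·(-7) = -3/4.
If the receiver plays T, the server's expected payoff is (1/2)·6 + (1/4)·(-5) + (1/4)·(-4) = 3/4.
The receiver minimizes the server's payoff; the smallest is -3/4, so the best response is Body.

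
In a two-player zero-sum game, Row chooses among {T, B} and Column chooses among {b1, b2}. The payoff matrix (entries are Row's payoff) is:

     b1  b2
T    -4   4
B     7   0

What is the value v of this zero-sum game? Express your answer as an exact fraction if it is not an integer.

Row minima: T → -4, B → 0; maximin = 0.
Column maxima: b1 → 7, b2 → 4; minimax = 4.
0 ≠ 4, so there is no saddle point; optimal play is mixed.
Let Row play T with probability p. Expected payoff against b1: (-4)p + 7(1−p) = −11p + 7; against b2: 4p + 0(1−p) = 4p.
Setting these equal: −11p + 7 = 4p ⇒ −15p = -7 ⇒ p = 7/15, and the value is (-11)·(7/15) + 7 = 28/15.
For Column: with q = P(b1), equating T's and B's payoffs gives −8q + 4 = 7q ⇒ q = 4/15.

28/15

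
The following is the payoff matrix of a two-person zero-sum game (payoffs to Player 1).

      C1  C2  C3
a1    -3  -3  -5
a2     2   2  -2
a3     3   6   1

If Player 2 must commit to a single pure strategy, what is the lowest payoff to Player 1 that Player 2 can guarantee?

1

Column maxima: C1 → 3, C2 → 6, C3 → 1.
The smallest of these is 1.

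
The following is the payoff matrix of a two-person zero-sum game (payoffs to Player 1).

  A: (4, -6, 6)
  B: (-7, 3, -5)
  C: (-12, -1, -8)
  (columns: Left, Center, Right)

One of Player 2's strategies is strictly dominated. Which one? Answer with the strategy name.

Left holds Player 1's payoff strictly below Right in every row: 4 < 6, -7 < -5, -12 < -8.
So Right is strictly dominated for Player 2.

Right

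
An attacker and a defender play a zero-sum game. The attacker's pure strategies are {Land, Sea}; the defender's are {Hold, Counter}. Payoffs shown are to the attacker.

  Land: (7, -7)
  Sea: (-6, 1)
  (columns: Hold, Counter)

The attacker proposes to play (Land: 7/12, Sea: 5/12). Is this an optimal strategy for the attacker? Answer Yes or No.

No

Against Hold this mix gives (7/12)·7 + (5/12)·(-6) = 19/12.
Against Counter this mix gives (7/12)·(-7) + (5/12)·1 = -11/3.
The defender will play Counter, holding the attacker to -11/3. Shifting weight toward the row that does better against Counter would raise this floor (the equalizing mix achieves -5/3 against both Counter and Hold), so the proposed strategy is not optimal.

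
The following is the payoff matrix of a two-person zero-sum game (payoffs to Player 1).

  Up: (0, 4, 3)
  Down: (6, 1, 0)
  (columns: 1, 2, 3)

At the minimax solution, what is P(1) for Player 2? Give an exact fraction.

1/3

Row minima: Up → 0, Down → 0; maximin = 0.
Column maxima: 1 → 6, 2 → 4, 3 → 3; minimax = 3.
0 ≠ 3, so there is no saddle point; optimal play is mixed.
2 is strictly dominated by 3 (it gives Player 1 strictly more in every row), so Player 2 never plays it.
On the remaining 2×2 (Up, Down vs 1, 3):
Let Player 1 play Up with probability p. Expected payoff against 1: 0p + 6(1−p) = −6p + 6; against 3: 3p + 0(1−p) = 3p.
Setting these equal: −6p + 6 = 3p ⇒ −9p = -6 ⇒ p = 2/3, and the value is (-6)·(2/3) + 6 = 2.
For Player 2: with q = P(1), equating Up's and Down's payoffs gives −3q + 3 = 6q ⇒ q = 1/3.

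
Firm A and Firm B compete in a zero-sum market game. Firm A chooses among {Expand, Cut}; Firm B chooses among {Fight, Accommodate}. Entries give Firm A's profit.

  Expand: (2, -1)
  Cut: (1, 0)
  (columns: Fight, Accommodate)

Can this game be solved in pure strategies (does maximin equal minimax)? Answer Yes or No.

Yes

Row minima: Expand → -1, Cut → 0; maximin = 0.
Column maxima: Fight → 2, Accommodate → 0; minimax = 0.
maximin = minimax = 0, so a saddle point exists.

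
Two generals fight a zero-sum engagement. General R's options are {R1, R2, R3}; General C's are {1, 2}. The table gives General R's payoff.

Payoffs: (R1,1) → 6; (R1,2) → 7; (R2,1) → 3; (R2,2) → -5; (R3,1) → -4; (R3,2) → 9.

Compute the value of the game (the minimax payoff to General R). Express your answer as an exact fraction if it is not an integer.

6

Row minima: R1 → 6, R2 → -5, R3 → -4; maximin = 6.
Column maxima: 1 → 6, 2 → 9; minimax = 6.
Since maximin = minimax = 6, there is a saddle point and the value is 6.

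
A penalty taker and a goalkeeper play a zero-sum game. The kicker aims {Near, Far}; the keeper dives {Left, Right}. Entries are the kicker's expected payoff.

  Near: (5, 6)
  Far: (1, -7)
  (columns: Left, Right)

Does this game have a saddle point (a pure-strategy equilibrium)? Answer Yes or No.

Row minima: Near → 5, Far → -7; maximin = 5.
Column maxima: Left → 5, Right → 6; minimax = 5.
maximin = minimax = 5, so a saddle point exists.

Yes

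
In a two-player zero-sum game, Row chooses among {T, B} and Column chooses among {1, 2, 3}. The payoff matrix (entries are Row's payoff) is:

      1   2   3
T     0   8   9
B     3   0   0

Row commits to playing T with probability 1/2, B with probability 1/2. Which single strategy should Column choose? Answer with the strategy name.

1

If Column plays 1, Row's expected payoff is (1/2)·0 + (1/2)·3 = 3/2.
If Column plays 2, Row's expected payoff is (1/2)·8 + (1/2)·0 = 4.
If Column plays 3, Row's expected payoff is (1/2)·9 + (1/2)·0 = 9/2.
Column minimizes Row's payoff; the smallest is 3/2, so the best response is 1.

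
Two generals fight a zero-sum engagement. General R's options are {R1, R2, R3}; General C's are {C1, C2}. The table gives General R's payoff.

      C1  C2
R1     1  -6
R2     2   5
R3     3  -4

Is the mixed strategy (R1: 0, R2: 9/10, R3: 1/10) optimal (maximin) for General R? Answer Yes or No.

No

Against C1 this mix gives (9/10)·2 + (1/10)·3 = 21/10.
Against C2 this mix gives (9/10)·5 + (1/10)·(-4) = 41/10.
General C will play C1, holding General R to 21/10. Shifting weight toward the row that does better against C1 would raise this floor (the equalizing mix achieves 23/10 against both C1 and C2), so the proposed strategy is not optimal.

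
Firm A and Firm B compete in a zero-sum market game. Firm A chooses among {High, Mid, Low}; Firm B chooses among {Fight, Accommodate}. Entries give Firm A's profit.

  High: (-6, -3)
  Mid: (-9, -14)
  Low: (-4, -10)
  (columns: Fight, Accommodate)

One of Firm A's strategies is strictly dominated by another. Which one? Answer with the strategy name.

High gives a strictly higher payoff than Mid against every column: -6 > -9, -3 > -14.
So Mid is strictly dominated and Firm A never plays it.

Mid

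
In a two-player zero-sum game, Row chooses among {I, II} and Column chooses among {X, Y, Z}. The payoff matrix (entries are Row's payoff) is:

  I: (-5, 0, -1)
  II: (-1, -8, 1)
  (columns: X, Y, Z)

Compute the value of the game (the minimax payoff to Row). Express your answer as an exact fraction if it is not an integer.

Row minima: I → -5, II → -8; maximin = -5.
Column maxima: X → -1, Y → 0, Z → 1; minimax = -1.
-5 ≠ -1, so there is no saddle point; optimal play is mixed.
Z is strictly dominated by X (it gives Row strictly more in every row), so Column never plays it.
On the remaining 2×2 (I, II vs X, Y):
Let Row play I with probability p. Expected payoff against X: (-5)p + (-1)(1−p) = −4p − 1; against Y: 0p + (-8)(1−p) = 8p − 8.
Setting these equal: −4p − 1 = 8p − 8 ⇒ −12p = -7 ⇒ p = 7/12, and the value is (-4)·(7/12) − 1 = -10/3.
For Column: with q = P(X), equating I's and II's payoffs gives −5q = 7q − 8 ⇒ q = 2/3.

-10/3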